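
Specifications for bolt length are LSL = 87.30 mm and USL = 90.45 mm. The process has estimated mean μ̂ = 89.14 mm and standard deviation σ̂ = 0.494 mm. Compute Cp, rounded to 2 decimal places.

Cp = (USL − LSL) / (6σ̂) = (90.45 − 87.30) / (6 × 0.494) = 3.1500 / 2.9640 = 1.0628

1.06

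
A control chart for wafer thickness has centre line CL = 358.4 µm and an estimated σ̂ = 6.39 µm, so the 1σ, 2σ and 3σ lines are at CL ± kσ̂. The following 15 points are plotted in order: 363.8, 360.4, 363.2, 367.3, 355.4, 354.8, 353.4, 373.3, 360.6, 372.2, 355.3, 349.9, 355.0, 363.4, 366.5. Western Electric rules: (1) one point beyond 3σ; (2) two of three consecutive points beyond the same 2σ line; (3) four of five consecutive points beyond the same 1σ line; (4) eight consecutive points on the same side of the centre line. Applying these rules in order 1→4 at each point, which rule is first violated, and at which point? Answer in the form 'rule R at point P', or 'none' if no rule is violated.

Zone of each point (C = within 1σ̂, B = 1σ̂–2σ̂, A = 2σ̂–3σ̂, * = beyond 3σ̂; sign = side of CL): 1:+C, 2:+C, 3:+C, 4:+B, 5:-C, 6:-C, 7:-C, 8:+A, 9:+C, 10:+A, 11:-C, 12:-B, 13:-C, 14:+C, 15:+B
Rule 2 (two of three consecutive points beyond the same 2σ limit) is satisfied at point 10.

rule 2 at point 10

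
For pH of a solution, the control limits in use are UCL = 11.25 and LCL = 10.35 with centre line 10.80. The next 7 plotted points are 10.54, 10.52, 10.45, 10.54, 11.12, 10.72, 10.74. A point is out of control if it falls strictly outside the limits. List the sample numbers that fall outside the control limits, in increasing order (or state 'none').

none

All 7 points lie within [10.35, 11.25].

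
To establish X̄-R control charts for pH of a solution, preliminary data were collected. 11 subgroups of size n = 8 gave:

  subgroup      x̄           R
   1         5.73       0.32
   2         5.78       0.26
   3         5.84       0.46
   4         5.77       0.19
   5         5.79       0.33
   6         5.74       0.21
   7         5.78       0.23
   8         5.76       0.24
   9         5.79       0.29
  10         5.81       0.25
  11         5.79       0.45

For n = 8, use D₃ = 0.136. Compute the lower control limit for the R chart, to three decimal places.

0.040

R̄ = (0.32 + 0.26 + 0.46 + 0.19 + 0.33 + 0.21 + 0.23 + 0.24 + 0.29 + 0.25 + 0.45) / 11 = 3.2300 / 11 = 0.2936
LCL_R = D₃·R̄ = 0.136 × 0.2936 = 0.0399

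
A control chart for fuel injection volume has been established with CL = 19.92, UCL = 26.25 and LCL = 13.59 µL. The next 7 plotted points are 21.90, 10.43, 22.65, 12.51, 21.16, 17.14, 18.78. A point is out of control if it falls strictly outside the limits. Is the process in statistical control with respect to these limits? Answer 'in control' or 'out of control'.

Compare each point to [13.59, 26.25]: sample 2 = 10.43 < LCL; sample 4 = 12.51 < LCL.

out of control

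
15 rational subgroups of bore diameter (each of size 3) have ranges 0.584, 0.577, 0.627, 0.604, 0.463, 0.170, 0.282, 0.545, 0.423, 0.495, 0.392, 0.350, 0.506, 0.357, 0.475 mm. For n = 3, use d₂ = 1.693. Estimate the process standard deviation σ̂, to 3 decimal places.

R̄ = (0.584 + 0.577 + 0.627 + 0.604 + 0.463 + 0.170 + 0.282 + 0.545 + 0.423 + 0.495 + 0.392 + 0.350 + 0.506 + 0.357 + 0.475) / 15 = 0.4567
σ̂ = R̄ / d₂ = 0.4567 / 1.693 = 0.2697

0.270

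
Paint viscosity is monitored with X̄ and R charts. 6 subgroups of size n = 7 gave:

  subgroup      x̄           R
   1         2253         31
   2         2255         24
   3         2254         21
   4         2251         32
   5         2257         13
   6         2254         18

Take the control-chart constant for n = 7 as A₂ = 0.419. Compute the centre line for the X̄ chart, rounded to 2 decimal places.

X̄̄ = (2253 + 2255 + 2254 + 2251 + 2257 + 2254) / 6 = 13524.0000 / 6 = 2254.0000
CL = X̄̄ = 2254.0000

2254.00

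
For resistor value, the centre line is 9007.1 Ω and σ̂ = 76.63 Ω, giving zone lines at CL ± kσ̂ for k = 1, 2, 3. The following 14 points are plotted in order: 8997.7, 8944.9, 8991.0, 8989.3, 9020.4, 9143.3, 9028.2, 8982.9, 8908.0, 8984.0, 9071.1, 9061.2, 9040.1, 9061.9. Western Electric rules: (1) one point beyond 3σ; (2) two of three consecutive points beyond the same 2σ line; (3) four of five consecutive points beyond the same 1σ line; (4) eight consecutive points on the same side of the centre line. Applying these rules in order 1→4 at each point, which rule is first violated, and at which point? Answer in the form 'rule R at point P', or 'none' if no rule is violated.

Zone of each point (C = within 1σ̂, B = 1σ̂–2σ̂, A = 2σ̂–3σ̂, * = beyond 3σ̂; sign = side of CL): 1:-C, 2:-C, 3:-C, 4:-C, 5:+C, 6:+B, 7:+C, 8:-C, 9:-B, 10:-C, 11:+C, 12:+C, 13:+C, 14:+C
No rule fires across all 14 points.

none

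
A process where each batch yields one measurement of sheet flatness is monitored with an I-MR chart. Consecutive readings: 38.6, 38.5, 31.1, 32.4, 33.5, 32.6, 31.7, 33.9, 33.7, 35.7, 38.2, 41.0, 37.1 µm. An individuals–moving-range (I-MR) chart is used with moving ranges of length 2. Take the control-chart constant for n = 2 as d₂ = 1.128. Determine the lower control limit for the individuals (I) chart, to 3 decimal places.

X̄ = (38.6 + 38.5 + 31.1 + 32.4 + 33.5 + 32.6 + 31.7 + 33.9 + 33.7 + 35.7 + 38.2 + 41.0 + 37.1) / 13 = 35.2308
Moving ranges: 0.1, 7.4, 1.3, 1.1, 0.9, 0.9, 2.2, 0.2, 2.0, 2.5, 2.8, 3.9; M̄R̄ = 25.3000 / 12 = 2.1083
LCL = X̄ − 3·M̄R̄/d₂ = 35.2308 − 3 × 2.1083 / 1.128 = 29.6235

29.623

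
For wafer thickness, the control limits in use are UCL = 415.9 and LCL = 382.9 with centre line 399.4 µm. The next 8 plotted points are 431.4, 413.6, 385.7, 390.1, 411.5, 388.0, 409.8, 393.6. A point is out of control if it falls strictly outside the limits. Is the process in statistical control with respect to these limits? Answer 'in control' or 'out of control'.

Compare each point to [382.9, 415.9]: sample 1 = 431.4 > UCL.

out of control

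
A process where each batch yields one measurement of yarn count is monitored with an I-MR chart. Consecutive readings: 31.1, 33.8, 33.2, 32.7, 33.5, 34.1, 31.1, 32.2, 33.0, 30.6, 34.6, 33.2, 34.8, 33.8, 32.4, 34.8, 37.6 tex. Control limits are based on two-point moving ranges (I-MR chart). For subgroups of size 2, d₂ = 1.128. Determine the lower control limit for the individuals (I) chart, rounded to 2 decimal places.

28.82

X̄ = (31.1 + 33.8 + 33.2 + 32.7 + 33.5 + 34.1 + 31.1 + 32.2 + 33.0 + 30.6 + 34.6 + 33.2 + 34.8 + 33.8 + 32.4 + 34.8 + 37.6) / 17 = 33.3235
Moving ranges: 2.7, 0.6, 0.5, 0.8, 0.6, 3.0, 1.1, 0.8, 2.4, 4.0, 1.4, 1.6, 1.0, 1.4, 2.4, 2.8; M̄R̄ = 27.1000 / 16 = 1.6938
LCL = X̄ − 3·M̄R̄/d₂ = 33.3235 − 3 × 1.6938 / 1.128 = 28.8189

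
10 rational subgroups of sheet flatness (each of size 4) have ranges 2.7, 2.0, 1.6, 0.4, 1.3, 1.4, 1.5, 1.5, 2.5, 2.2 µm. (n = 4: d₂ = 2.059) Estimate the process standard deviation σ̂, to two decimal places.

R̄ = (2.7 + 2.0 + 1.6 + 0.4 + 1.3 + 1.4 + 1.5 + 1.5 + 2.5 + 2.2) / 10 = 1.7100
σ̂ = R̄ / d₂ = 1.7100 / 2.059 = 0.8305

0.83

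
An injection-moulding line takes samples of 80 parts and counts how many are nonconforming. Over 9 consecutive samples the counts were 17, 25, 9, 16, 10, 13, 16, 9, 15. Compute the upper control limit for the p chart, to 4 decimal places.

p̄ = Σdᵢ / (k·n) = 130 / (9 × 80) = 0.18056
UCL = p̄ + 3·√(p̄(1−p̄)/n) = 0.18056 + 3 × √(0.18056×0.81944/80) = 0.18056 + 3 × 0.04301 = 0.30957

0.3096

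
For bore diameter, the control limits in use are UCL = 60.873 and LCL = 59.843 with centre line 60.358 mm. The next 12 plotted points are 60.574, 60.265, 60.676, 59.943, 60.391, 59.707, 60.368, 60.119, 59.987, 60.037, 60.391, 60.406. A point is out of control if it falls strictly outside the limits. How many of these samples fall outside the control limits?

Compare each point to [59.843, 60.873]: sample 6 = 59.707 < LCL.

1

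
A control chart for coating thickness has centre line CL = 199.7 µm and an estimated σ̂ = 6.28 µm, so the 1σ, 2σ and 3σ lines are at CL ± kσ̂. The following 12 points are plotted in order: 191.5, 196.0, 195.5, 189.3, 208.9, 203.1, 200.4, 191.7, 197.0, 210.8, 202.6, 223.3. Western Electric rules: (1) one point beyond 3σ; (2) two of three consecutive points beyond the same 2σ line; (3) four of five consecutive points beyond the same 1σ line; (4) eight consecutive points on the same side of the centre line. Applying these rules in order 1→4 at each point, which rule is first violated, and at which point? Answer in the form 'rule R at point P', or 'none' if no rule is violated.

rule 1 at point 12

Zone of each point (C = within 1σ̂, B = 1σ̂–2σ̂, A = 2σ̂–3σ̂, * = beyond 3σ̂; sign = side of CL): 1:-B, 2:-C, 3:-C, 4:-B, 5:+B, 6:+C, 7:+C, 8:-B, 9:-C, 10:+B, 11:+C, 12:+*
Rule 1 (one point beyond the 3σ limits) is satisfied at point 12.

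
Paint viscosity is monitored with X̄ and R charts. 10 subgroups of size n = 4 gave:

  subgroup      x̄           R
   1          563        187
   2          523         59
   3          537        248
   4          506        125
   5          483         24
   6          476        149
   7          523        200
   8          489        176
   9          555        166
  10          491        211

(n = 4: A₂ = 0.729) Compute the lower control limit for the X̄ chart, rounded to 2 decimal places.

X̄̄ = (563 + 523 + 537 + 506 + 483 + 476 + 523 + 489 + 555 + 491) / 10 = 5146.0000 / 10 = 514.6000
R̄ = (187 + 59 + 248 + 125 + 24 + 149 + 200 + 176 + 166 + 211) / 10 = 1545.0000 / 10 = 154.5000
LCL = X̄̄ − A₂·R̄ = 514.6000 − 0.729 × 154.5000 = 401.9695

401.97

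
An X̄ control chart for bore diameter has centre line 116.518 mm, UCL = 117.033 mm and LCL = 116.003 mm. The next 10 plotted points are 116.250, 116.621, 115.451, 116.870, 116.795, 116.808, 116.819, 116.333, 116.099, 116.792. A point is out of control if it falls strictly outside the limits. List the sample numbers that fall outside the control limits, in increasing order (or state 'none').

Compare each point to [116.003, 117.033]: sample 3 = 115.451 < LCL.

3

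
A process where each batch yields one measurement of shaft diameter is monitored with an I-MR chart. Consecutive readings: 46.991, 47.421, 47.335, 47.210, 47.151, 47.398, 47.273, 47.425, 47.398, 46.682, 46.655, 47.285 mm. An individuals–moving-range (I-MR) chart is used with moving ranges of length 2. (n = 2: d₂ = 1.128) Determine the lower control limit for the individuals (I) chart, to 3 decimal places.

46.551

X̄ = (46.991 + 47.421 + 47.335 + 47.210 + 47.151 + 47.398 + 47.273 + 47.425 + 47.398 + 46.682 + 46.655 + 47.285) / 12 = 47.1853
Moving ranges: 0.430, 0.086, 0.125, 0.059, 0.247, 0.125, 0.152, 0.027, 0.716, 0.027, 0.630; M̄R̄ = 2.6240 / 11 = 0.2385
LCL = X̄ − 3·M̄R̄/d₂ = 47.1853 − 3 × 0.2385 / 1.128 = 46.5509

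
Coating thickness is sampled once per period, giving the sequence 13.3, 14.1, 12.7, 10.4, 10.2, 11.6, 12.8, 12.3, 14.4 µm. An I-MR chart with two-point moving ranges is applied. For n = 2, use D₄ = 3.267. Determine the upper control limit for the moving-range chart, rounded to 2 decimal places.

Moving ranges: 0.8, 1.4, 2.3, 0.2, 1.4, 1.2, 0.5, 2.1; M̄R̄ = 9.9000 / 8 = 1.2375
UCL_MR = D₄·M̄R̄ = 3.267 × 1.2375 = 4.0429

4.04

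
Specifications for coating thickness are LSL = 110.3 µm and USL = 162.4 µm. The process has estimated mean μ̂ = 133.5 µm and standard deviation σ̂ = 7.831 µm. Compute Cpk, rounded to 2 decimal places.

Cpu = (USL − μ̂) / (3σ̂) = (162.4 − 133.5) / (3 × 7.831) = 1.2302; Cpl = (μ̂ − LSL) / (3σ̂) = (133.5 − 110.3) / (3 × 7.831) = 0.9875; Cpk = min(Cpu, Cpl) = 0.9875

0.99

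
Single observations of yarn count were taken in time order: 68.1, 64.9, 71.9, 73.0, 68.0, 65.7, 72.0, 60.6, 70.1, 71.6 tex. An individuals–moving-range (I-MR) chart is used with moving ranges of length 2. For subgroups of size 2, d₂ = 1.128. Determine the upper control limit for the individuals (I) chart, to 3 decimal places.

82.568

X̄ = (68.1 + 64.9 + 71.9 + 73.0 + 68.0 + 65.7 + 72.0 + 60.6 + 70.1 + 71.6) / 10 = 68.5900
Moving ranges: 3.2, 7.0, 1.1, 5.0, 2.3, 6.3, 11.4, 9.5, 1.5; M̄R̄ = 47.3000 / 9 = 5.2556
UCL = X̄ + 3·M̄R̄/d₂ = 68.5900 + 3 × 5.2556 / 1.128 = 82.5675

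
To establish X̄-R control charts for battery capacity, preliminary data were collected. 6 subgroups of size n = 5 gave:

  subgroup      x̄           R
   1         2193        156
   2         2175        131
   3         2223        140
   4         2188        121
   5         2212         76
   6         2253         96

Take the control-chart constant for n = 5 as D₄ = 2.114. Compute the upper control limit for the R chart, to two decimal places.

253.68

R̄ = (156 + 131 + 140 + 121 + 76 + 96) / 6 = 720.0000 / 6 = 120.0000
UCL_R = D₄·R̄ = 2.114 × 120.0000 = 253.6800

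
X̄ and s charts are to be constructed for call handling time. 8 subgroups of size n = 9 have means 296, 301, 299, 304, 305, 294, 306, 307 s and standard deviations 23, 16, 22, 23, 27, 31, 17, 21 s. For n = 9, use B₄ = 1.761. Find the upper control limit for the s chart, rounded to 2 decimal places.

s̄ = (23 + 16 + 22 + 23 + 27 + 31 + 17 + 21) / 8 = 22.5000
UCL_s = B₄·s̄ = 1.761 × 22.5000 = 39.6225

39.62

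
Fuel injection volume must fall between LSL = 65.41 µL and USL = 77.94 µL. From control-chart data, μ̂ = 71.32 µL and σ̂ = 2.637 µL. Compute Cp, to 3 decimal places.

Cp = (USL − LSL) / (6σ̂) = (77.94 − 65.41) / (6 × 2.637) = 12.5300 / 15.8220 = 0.7919

0.792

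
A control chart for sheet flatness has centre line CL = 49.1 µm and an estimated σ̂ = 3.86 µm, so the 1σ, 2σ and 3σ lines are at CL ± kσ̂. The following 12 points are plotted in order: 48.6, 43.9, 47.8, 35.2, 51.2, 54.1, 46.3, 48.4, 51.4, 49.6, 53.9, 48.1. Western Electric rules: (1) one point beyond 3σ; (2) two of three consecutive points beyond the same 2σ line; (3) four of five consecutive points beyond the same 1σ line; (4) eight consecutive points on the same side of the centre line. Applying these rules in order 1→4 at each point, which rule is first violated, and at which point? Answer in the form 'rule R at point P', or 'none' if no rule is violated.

rule 1 at point 4

Zone of each point (C = within 1σ̂, B = 1σ̂–2σ̂, A = 2σ̂–3σ̂, * = beyond 3σ̂; sign = side of CL): 1:-C, 2:-B, 3:-C, 4:-*, 5:+C, 6:+B, 7:-C, 8:-C, 9:+C, 10:+C, 11:+B, 12:-C
Rule 1 (one point beyond the 3σ limits) is satisfied at point 4.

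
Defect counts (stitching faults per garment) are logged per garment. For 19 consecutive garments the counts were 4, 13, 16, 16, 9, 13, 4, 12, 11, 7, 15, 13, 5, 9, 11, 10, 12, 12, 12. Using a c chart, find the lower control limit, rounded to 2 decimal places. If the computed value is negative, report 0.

0.91

c̄ = (4 + 13 + 16 + 16 + 9 + 13 + 4 + 12 + 11 + 7 + 15 + 13 + 5 + 9 + 11 + 10 + 12 + 12 + 12) / 19 = 204 / 19 = 10.7368
LCL = c̄ − 3√c̄ = 10.7368 − 3 × 3.2767 = 0.9067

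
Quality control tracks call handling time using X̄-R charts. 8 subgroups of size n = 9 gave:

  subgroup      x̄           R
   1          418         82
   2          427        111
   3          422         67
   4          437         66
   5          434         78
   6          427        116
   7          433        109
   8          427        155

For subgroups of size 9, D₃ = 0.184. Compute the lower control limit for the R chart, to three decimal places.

18.032

R̄ = (82 + 111 + 67 + 66 + 78 + 116 + 109 + 155) / 8 = 784.0000 / 8 = 98.0000
LCL_R = D₃·R̄ = 0.184 × 98.0000 = 18.0320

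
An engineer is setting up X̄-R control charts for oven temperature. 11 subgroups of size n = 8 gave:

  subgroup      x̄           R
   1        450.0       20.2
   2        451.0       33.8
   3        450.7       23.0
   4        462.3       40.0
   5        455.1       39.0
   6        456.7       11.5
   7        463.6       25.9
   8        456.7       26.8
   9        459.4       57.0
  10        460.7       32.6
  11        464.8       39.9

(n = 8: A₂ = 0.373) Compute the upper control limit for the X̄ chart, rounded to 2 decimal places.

469.22

X̄̄ = (450.0 + 451.0 + 450.7 + 462.3 + 455.1 + 456.7 + 463.6 + 456.7 + 459.4 + 460.7 + 464.8) / 11 = 5031.0000 / 11 = 457.3636
R̄ = (20.2 + 33.8 + 23.0 + 40.0 + 39.0 + 11.5 + 25.9 + 26.8 + 57.0 + 32.6 + 39.9) / 11 = 349.7000 / 11 = 31.7909
UCL = X̄̄ + A₂·R̄ = 457.3636 + 0.373 × 31.7909 = 469.2216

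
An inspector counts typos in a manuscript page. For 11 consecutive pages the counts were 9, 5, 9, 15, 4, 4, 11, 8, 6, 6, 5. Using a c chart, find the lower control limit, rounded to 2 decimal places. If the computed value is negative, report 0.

c̄ = (9 + 5 + 9 + 15 + 4 + 4 + 11 + 8 + 6 + 6 + 5) / 11 = 82 / 11 = 7.4545
LCL = c̄ − 3√c̄ = 7.4545 − 3 × 2.7303 = -0.7364 → 0 (cannot be negative)

0.00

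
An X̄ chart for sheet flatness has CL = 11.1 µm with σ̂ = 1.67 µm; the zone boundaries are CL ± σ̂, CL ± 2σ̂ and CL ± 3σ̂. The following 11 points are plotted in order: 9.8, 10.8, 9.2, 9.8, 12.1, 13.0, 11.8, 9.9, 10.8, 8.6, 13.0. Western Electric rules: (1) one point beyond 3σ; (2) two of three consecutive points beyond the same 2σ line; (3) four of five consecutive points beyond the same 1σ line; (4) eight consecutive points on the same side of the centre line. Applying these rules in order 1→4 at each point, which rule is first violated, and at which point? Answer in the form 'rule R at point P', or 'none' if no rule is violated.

Zone of each point (C = within 1σ̂, B = 1σ̂–2σ̂, A = 2σ̂–3σ̂, * = beyond 3σ̂; sign = side of CL): 1:-C, 2:-C, 3:-B, 4:-C, 5:+C, 6:+B, 7:+C, 8:-C, 9:-C, 10:-B, 11:+B
No rule fires across all 11 points.

none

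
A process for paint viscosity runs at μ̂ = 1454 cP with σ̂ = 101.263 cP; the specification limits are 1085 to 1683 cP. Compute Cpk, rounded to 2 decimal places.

Cpu = (USL − μ̂) / (3σ̂) = (1683 − 1454) / (3 × 101.263) = 0.7538; Cpl = (μ̂ − LSL) / (3σ̂) = (1454 − 1085) / (3 × 101.263) = 1.2147; Cpk = min(Cpu, Cpl) = 0.7538

0.75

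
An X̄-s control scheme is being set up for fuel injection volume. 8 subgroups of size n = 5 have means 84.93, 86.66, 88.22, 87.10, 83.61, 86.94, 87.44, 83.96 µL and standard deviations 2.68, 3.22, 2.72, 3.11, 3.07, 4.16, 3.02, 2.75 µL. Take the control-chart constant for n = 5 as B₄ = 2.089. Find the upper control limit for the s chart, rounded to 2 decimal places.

s̄ = (2.68 + 3.22 + 2.72 + 3.11 + 3.07 + 4.16 + 3.02 + 2.75) / 8 = 3.0913
UCL_s = B₄·s̄ = 2.089 × 3.0913 = 6.4576

6.46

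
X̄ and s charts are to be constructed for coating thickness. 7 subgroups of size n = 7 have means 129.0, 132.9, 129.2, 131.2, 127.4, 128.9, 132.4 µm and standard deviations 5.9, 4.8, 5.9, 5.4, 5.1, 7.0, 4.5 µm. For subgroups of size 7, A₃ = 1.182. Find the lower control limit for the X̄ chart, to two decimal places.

123.62

X̄̄ = (129.0 + 132.9 + 129.2 + 131.2 + 127.4 + 128.9 + 132.4) / 7 = 130.1429
s̄ = (5.9 + 4.8 + 5.9 + 5.4 + 5.1 + 7.0 + 4.5) / 7 = 5.5143
LCL = X̄̄ − A₃·s̄ = 130.1429 − 1.182 × 5.5143 = 123.6250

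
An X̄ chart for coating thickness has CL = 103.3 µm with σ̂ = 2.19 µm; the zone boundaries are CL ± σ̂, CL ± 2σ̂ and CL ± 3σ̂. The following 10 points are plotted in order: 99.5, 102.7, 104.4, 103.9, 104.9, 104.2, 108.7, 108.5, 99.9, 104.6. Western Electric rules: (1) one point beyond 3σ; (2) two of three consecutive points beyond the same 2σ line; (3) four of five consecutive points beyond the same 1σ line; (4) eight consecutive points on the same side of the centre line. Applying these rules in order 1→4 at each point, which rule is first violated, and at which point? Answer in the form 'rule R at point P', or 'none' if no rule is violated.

Zone of each point (C = within 1σ̂, B = 1σ̂–2σ̂, A = 2σ̂–3σ̂, * = beyond 3σ̂; sign = side of CL): 1:-B, 2:-C, 3:+C, 4:+C, 5:+C, 6:+C, 7:+A, 8:+A, 9:-B, 10:+C
Rule 2 (two of three consecutive points beyond the same 2σ limit) is satisfied at point 8.

rule 2 at point 8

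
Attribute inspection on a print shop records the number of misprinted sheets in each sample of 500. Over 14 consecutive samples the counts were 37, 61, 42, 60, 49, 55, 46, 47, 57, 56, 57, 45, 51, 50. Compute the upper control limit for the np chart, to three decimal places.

p̄ = Σdᵢ / (k·n) = 713 / (14 × 500) = 0.10186
UCL = np̄ + 3·√(np̄(1−p̄)) = 50.9286 + 3 × √(50.9286×0.89814) = 50.9286 + 3 × 6.7632 = 71.2182

71.218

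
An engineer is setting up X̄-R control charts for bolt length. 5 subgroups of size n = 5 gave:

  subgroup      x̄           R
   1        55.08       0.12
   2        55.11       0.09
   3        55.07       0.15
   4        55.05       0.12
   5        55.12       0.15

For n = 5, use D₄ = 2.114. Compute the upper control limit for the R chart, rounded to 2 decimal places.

0.27

R̄ = (0.12 + 0.09 + 0.15 + 0.12 + 0.15) / 5 = 0.6300 / 5 = 0.1260
UCL_R = D₄·R̄ = 2.114 × 0.1260 = 0.2664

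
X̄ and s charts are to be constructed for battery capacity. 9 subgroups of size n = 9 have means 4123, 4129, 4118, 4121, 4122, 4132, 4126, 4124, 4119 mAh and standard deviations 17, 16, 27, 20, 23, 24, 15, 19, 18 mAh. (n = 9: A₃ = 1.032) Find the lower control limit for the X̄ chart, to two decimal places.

4103.25

X̄̄ = (4123 + 4129 + 4118 + 4121 + 4122 + 4132 + 4126 + 4124 + 4119) / 9 = 4123.7778
s̄ = (17 + 16 + 27 + 20 + 23 + 24 + 15 + 19 + 18) / 9 = 19.8889
LCL = X̄̄ − A₃·s̄ = 4123.7778 − 1.032 × 19.8889 = 4103.2524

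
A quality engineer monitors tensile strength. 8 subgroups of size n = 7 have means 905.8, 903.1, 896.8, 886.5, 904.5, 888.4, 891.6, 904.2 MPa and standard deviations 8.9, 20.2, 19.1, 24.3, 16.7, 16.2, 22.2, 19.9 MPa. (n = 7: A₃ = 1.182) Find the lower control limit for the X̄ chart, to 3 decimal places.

875.819

X̄̄ = (905.8 + 903.1 + 896.8 + 886.5 + 904.5 + 888.4 + 891.6 + 904.2) / 8 = 897.6125
s̄ = (8.9 + 20.2 + 19.1 + 24.3 + 16.7 + 16.2 + 22.2 + 19.9) / 8 = 18.4375
LCL = X̄̄ − A₃·s̄ = 897.6125 − 1.182 × 18.4375 = 875.8194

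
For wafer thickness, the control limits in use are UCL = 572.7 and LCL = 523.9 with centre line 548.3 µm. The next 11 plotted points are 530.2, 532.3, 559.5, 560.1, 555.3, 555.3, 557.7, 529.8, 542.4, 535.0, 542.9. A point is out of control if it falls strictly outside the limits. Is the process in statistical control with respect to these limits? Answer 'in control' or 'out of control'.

All 11 points lie within [523.9, 572.7].

in control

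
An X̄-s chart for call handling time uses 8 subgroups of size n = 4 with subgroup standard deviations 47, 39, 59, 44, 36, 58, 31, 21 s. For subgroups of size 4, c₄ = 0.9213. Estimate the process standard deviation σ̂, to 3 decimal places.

s̄ = (47 + 39 + 59 + 44 + 36 + 58 + 31 + 21) / 8 = 41.8750
σ̂ = s̄ / c₄ = 41.8750 / 0.9213 = 45.4521

45.452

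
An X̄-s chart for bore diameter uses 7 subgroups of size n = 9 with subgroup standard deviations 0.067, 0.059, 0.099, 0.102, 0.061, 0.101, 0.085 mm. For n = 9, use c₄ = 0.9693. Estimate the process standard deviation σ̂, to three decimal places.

0.085

s̄ = (0.067 + 0.059 + 0.099 + 0.102 + 0.061 + 0.101 + 0.085) / 7 = 0.0820
σ̂ = s̄ / c₄ = 0.0820 / 0.9693 = 0.0846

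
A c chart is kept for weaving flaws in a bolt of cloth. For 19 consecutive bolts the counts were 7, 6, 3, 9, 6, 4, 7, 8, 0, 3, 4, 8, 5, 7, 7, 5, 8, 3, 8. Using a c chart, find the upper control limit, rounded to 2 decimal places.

c̄ = (7 + 6 + 3 + 9 + 6 + 4 + 7 + 8 + 0 + 3 + 4 + 8 + 5 + 7 + 7 + 5 + 8 + 3 + 8) / 19 = 108 / 19 = 5.6842
UCL = c̄ + 3√c̄ = 5.6842 + 3 × √5.6842 = 5.6842 + 3 × 2.3842 = 12.8367

12.84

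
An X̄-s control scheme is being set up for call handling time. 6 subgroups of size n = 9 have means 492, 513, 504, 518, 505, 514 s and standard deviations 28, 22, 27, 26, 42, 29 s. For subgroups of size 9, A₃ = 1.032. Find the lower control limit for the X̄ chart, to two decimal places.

477.74

X̄̄ = (492 + 513 + 504 + 518 + 505 + 514) / 6 = 507.6667
s̄ = (28 + 22 + 27 + 26 + 42 + 29) / 6 = 29.0000
LCL = X̄̄ − A₃·s̄ = 507.6667 − 1.032 × 29.0000 = 477.7387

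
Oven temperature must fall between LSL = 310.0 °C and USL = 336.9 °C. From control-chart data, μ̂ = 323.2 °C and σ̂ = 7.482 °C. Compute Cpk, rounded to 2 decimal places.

0.59

Cpu = (USL − μ̂) / (3σ̂) = (336.9 − 323.2) / (3 × 7.482) = 0.6104; Cpl = (μ̂ − LSL) / (3σ̂) = (323.2 − 310.0) / (3 × 7.482) = 0.5881; Cpk = min(Cpu, Cpl) = 0.5881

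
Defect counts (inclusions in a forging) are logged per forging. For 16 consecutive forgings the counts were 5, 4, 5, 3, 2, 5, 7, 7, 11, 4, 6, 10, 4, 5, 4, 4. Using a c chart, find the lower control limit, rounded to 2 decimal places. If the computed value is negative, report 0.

0.00

c̄ = (5 + 4 + 5 + 3 + 2 + 5 + 7 + 7 + 11 + 4 + 6 + 10 + 4 + 5 + 4 + 4) / 16 = 86 / 16 = 5.3750
LCL = c̄ − 3√c̄ = 5.3750 − 3 × 2.3184 = -1.5802 → 0 (cannot be negative)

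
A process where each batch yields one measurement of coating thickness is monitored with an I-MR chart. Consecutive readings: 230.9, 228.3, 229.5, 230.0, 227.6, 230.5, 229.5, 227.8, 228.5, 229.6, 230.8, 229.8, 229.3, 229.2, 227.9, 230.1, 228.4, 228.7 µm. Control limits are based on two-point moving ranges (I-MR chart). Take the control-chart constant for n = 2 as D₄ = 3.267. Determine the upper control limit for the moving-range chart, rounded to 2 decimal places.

Moving ranges: 2.6, 1.2, 0.5, 2.4, 2.9, 1.0, 1.7, 0.7, 1.1, 1.2, 1.0, 0.5, 0.1, 1.3, 2.2, 1.7, 0.3; M̄R̄ = 22.4000 / 17 = 1.3176
UCL_MR = D₄·M̄R̄ = 3.267 × 1.3176 = 4.3048

4.30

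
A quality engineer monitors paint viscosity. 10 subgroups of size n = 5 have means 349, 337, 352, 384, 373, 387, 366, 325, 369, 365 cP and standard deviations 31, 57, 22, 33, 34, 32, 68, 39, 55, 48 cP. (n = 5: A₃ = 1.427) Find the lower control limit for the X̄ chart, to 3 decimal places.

X̄̄ = (349 + 337 + 352 + 384 + 373 + 387 + 366 + 325 + 369 + 365) / 10 = 360.7000
s̄ = (31 + 57 + 22 + 33 + 34 + 32 + 68 + 39 + 55 + 48) / 10 = 41.9000
LCL = X̄̄ − A₃·s̄ = 360.7000 − 1.427 × 41.9000 = 300.9087

300.909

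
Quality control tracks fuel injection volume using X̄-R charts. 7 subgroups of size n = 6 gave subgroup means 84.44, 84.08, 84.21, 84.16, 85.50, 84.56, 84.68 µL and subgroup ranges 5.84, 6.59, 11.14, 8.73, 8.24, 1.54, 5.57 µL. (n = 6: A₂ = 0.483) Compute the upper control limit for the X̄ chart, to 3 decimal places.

87.806

X̄̄ = (84.44 + 84.08 + 84.21 + 84.16 + 85.50 + 84.56 + 84.68) / 7 = 591.6300 / 7 = 84.5186
R̄ = (5.84 + 6.59 + 11.14 + 8.73 + 8.24 + 1.54 + 5.57) / 7 = 47.6500 / 7 = 6.8071
UCL = X̄̄ + A₂·R̄ = 84.5186 + 0.483 × 6.8071 = 87.8064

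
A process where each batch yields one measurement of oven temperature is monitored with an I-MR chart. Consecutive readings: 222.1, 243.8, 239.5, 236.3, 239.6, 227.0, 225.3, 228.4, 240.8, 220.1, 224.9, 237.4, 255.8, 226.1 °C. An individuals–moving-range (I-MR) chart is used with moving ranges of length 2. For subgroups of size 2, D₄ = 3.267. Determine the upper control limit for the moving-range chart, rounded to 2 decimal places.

37.29

Moving ranges: 21.7, 4.3, 3.2, 3.3, 12.6, 1.7, 3.1, 12.4, 20.7, 4.8, 12.5, 18.4, 29.7; M̄R̄ = 148.4000 / 13 = 11.4154
UCL_MR = D₄·M̄R̄ = 3.267 × 11.4154 = 37.2941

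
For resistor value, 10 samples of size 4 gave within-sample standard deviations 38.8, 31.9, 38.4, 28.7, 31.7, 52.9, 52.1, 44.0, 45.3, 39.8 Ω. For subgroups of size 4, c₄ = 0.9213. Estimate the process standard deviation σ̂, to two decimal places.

43.81

s̄ = (38.8 + 31.9 + 38.4 + 28.7 + 31.7 + 52.9 + 52.1 + 44.0 + 45.3 + 39.8) / 10 = 40.3600
σ̂ = s̄ / c₄ = 40.3600 / 0.9213 = 43.8077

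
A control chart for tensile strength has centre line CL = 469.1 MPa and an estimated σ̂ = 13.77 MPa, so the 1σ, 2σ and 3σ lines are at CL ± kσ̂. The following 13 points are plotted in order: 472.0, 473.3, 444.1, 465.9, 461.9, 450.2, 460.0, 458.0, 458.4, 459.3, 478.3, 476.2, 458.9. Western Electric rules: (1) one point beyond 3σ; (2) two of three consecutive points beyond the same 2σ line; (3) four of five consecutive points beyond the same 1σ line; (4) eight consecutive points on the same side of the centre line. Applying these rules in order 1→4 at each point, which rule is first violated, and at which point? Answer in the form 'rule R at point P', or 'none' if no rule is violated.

rule 4 at point 10

Zone of each point (C = within 1σ̂, B = 1σ̂–2σ̂, A = 2σ̂–3σ̂, * = beyond 3σ̂; sign = side of CL): 1:+C, 2:+C, 3:-B, 4:-C, 5:-C, 6:-B, 7:-C, 8:-C, 9:-C, 10:-C, 11:+C, 12:+C, 13:-C
Rule 4 (eight consecutive points on the same side of the centre line) is satisfied at point 10.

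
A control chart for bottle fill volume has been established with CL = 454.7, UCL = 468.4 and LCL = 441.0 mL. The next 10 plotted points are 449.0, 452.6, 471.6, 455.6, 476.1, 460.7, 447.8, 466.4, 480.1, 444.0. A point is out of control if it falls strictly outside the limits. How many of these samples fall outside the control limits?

3

Compare each point to [441.0, 468.4]: sample 3 = 471.6 > UCL; sample 5 = 476.1 > UCL; sample 9 = 480.1 > UCL.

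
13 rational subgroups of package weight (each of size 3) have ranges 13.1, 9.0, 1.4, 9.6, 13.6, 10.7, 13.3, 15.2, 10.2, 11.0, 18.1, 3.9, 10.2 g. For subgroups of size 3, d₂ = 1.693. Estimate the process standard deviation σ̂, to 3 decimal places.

6.329

R̄ = (13.1 + 9.0 + 1.4 + 9.6 + 13.6 + 10.7 + 13.3 + 15.2 + 10.2 + 11.0 + 18.1 + 3.9 + 10.2) / 13 = 10.7154
σ̂ = R̄ / d₂ = 10.7154 / 1.693 = 6.3292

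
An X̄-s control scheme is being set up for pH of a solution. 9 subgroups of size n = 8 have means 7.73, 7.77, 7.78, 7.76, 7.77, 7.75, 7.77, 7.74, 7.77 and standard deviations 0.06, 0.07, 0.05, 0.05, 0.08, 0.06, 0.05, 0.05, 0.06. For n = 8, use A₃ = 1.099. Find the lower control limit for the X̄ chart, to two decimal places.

7.70

X̄̄ = (7.73 + 7.77 + 7.78 + 7.76 + 7.77 + 7.75 + 7.77 + 7.74 + 7.77) / 9 = 7.7600
s̄ = (0.06 + 0.07 + 0.05 + 0.05 + 0.08 + 0.06 + 0.05 + 0.05 + 0.06) / 9 = 0.0589
LCL = X̄̄ − A₃·s̄ = 7.7600 − 1.099 × 0.0589 = 7.6953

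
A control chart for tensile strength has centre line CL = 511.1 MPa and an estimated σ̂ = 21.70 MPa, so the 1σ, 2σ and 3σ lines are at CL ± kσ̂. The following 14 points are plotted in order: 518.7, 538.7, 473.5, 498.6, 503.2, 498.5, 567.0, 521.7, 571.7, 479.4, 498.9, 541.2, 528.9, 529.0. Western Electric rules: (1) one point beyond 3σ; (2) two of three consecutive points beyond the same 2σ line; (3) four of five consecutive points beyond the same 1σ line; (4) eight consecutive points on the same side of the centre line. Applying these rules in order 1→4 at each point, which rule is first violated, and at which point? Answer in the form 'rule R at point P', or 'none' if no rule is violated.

Zone of each point (C = within 1σ̂, B = 1σ̂–2σ̂, A = 2σ̂–3σ̂, * = beyond 3σ̂; sign = side of CL): 1:+C, 2:+B, 3:-B, 4:-C, 5:-C, 6:-C, 7:+A, 8:+C, 9:+A, 10:-B, 11:-C, 12:+B, 13:+C, 14:+C
Rule 2 (two of three consecutive points beyond the same 2σ limit) is satisfied at point 9.

rule 2 at point 9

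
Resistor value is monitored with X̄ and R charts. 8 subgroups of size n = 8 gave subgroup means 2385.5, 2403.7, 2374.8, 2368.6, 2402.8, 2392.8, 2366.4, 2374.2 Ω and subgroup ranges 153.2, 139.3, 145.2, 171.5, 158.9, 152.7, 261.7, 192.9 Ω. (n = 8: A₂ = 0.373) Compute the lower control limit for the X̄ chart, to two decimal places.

X̄̄ = (2385.5 + 2403.7 + 2374.8 + 2368.6 + 2402.8 + 2392.8 + 2366.4 + 2374.2) / 8 = 19068.8000 / 8 = 2383.6000
R̄ = (153.2 + 139.3 + 145.2 + 171.5 + 158.9 + 152.7 + 261.7 + 192.9) / 8 = 1375.4000 / 8 = 171.9250
LCL = X̄̄ − A₂·R̄ = 2383.6000 − 0.373 × 171.9250 = 2319.4720

2319.47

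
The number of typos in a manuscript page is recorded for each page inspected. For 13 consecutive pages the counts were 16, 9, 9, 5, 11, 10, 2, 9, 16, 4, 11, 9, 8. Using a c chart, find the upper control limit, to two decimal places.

c̄ = (16 + 9 + 9 + 5 + 11 + 10 + 2 + 9 + 16 + 4 + 11 + 9 + 8) / 13 = 119 / 13 = 9.1538
UCL = c̄ + 3√c̄ = 9.1538 + 3 × √9.1538 = 9.1538 + 3 × 3.0255 = 18.2304

18.23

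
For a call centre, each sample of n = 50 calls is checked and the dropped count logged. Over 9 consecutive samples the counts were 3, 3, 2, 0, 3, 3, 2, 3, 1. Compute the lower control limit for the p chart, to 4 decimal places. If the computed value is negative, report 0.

0.0000

p̄ = Σdᵢ / (k·n) = 20 / (9 × 50) = 0.04444
LCL = p̄ − 3·√(p̄(1−p̄)/n) = 0.04444 − 3 × 0.02914 = -0.04299 → 0 (negative, so LCL = 0)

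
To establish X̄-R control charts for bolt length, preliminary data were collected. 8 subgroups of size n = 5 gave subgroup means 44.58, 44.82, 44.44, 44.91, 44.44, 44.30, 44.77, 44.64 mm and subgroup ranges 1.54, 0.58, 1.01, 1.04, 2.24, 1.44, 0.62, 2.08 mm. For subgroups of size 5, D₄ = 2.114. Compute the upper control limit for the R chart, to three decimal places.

R̄ = (1.54 + 0.58 + 1.01 + 1.04 + 2.24 + 1.44 + 0.62 + 2.08) / 8 = 10.5500 / 8 = 1.3188
UCL_R = D₄·R̄ = 2.114 × 1.3188 = 2.7878

2.788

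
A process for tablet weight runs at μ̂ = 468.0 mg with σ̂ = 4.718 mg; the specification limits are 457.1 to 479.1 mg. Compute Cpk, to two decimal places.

Cpu = (USL − μ̂) / (3σ̂) = (479.1 − 468.0) / (3 × 4.718) = 0.7842; Cpl = (μ̂ − LSL) / (3σ̂) = (468.0 − 457.1) / (3 × 4.718) = 0.7701; Cpk = min(Cpu, Cpl) = 0.7701

0.77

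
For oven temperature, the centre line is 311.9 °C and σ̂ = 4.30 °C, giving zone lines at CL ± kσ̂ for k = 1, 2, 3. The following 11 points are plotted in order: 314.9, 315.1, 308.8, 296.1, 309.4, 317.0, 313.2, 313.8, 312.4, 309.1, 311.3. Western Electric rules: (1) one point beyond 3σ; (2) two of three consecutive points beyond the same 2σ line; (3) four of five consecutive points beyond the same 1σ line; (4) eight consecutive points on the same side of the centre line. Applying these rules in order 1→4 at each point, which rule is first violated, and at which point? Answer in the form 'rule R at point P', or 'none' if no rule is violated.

rule 1 at point 4

Zone of each point (C = within 1σ̂, B = 1σ̂–2σ̂, A = 2σ̂–3σ̂, * = beyond 3σ̂; sign = side of CL): 1:+C, 2:+C, 3:-C, 4:-*, 5:-C, 6:+B, 7:+C, 8:+C, 9:+C, 10:-C, 11:-C
Rule 1 (one point beyond the 3σ limits) is satisfied at point 4.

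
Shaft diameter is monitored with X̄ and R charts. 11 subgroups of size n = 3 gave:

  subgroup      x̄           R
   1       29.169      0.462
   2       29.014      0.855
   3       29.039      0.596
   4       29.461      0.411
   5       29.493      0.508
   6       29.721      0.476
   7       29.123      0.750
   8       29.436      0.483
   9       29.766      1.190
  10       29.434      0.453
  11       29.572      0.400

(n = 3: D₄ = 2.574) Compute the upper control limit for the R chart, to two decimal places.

R̄ = (0.462 + 0.855 + 0.596 + 0.411 + 0.508 + 0.476 + 0.750 + 0.483 + 1.190 + 0.453 + 0.400) / 11 = 6.5840 / 11 = 0.5985
UCL_R = D₄·R̄ = 2.574 × 0.5985 = 1.5407

1.54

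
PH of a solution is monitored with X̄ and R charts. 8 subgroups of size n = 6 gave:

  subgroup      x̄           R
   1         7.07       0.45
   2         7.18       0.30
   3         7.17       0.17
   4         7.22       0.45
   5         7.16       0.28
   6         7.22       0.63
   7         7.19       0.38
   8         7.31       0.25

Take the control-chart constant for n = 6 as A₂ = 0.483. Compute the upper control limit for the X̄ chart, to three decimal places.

7.366

X̄̄ = (7.07 + 7.18 + 7.17 + 7.22 + 7.16 + 7.22 + 7.19 + 7.31) / 8 = 57.5200 / 8 = 7.1900
R̄ = (0.45 + 0.30 + 0.17 + 0.45 + 0.28 + 0.63 + 0.38 + 0.25) / 8 = 2.9100 / 8 = 0.3638
UCL = X̄̄ + A₂·R̄ = 7.1900 + 0.483 × 0.3638 = 7.3657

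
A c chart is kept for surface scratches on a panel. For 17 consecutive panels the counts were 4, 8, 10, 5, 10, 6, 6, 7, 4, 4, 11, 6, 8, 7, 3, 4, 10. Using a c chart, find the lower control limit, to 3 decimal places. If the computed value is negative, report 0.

0.000

c̄ = (4 + 8 + 10 + 5 + 10 + 6 + 6 + 7 + 4 + 4 + 11 + 6 + 8 + 7 + 3 + 4 + 10) / 17 = 113 / 17 = 6.6471
LCL = c̄ − 3√c̄ = 6.6471 − 3 × 2.5782 = -1.0875 → 0 (cannot be negative)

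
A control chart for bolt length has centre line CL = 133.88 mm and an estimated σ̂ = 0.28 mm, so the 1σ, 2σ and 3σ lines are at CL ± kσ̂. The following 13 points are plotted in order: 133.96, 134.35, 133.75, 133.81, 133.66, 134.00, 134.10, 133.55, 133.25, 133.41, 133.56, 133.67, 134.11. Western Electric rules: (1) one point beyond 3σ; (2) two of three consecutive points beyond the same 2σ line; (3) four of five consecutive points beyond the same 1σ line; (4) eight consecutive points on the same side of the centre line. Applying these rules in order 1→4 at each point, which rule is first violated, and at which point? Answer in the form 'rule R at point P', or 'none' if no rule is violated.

Zone of each point (C = within 1σ̂, B = 1σ̂–2σ̂, A = 2σ̂–3σ̂, * = beyond 3σ̂; sign = side of CL): 1:+C, 2:+B, 3:-C, 4:-C, 5:-C, 6:+C, 7:+C, 8:-B, 9:-A, 10:-B, 11:-B, 12:-C, 13:+C
Rule 3 (four of five consecutive points beyond the same 1σ limit) is satisfied at point 11.

rule 3 at point 11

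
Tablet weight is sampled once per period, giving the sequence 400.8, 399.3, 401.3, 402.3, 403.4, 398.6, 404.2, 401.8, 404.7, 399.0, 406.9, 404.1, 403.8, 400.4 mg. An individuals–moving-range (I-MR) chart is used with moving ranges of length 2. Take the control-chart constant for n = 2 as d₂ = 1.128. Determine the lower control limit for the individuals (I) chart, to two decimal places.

393.72

X̄ = (400.8 + 399.3 + 401.3 + 402.3 + 403.4 + 398.6 + 404.2 + 401.8 + 404.7 + 399.0 + 406.9 + 404.1 + 403.8 + 400.4) / 14 = 402.1857
Moving ranges: 1.5, 2.0, 1.0, 1.1, 4.8, 5.6, 2.4, 2.9, 5.7, 7.9, 2.8, 0.3, 3.4; M̄R̄ = 41.4000 / 13 = 3.1846
LCL = X̄ − 3·M̄R̄/d₂ = 402.1857 − 3 × 3.1846 / 1.128 = 393.7160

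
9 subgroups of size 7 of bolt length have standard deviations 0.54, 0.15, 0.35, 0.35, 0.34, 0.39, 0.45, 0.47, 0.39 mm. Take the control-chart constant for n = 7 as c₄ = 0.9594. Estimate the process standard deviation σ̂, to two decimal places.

0.40

s̄ = (0.54 + 0.15 + 0.35 + 0.35 + 0.34 + 0.39 + 0.45 + 0.47 + 0.39) / 9 = 0.3811
σ̂ = s̄ / c₄ = 0.3811 / 0.9594 = 0.3972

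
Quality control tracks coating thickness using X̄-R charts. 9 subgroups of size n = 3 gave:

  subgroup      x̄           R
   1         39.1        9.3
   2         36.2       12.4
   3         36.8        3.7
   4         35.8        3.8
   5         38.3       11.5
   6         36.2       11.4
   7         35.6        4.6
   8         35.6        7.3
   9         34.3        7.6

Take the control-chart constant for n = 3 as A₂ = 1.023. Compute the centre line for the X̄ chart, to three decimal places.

36.433

X̄̄ = (39.1 + 36.2 + 36.8 + 35.8 + 38.3 + 36.2 + 35.6 + 35.6 + 34.3) / 9 = 327.9000 / 9 = 36.4333
CL = X̄̄ = 36.4333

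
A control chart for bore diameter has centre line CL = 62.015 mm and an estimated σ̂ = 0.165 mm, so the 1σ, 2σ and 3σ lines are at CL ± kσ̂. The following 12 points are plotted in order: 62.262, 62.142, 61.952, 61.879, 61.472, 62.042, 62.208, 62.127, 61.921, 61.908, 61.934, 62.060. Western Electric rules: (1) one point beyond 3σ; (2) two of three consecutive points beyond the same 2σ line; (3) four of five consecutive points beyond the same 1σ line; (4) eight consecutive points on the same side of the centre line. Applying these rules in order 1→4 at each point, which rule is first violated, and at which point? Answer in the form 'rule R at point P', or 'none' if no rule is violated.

Zone of each point (C = within 1σ̂, B = 1σ̂–2σ̂, A = 2σ̂–3σ̂, * = beyond 3σ̂; sign = side of CL): 1:+B, 2:+C, 3:-C, 4:-C, 5:-*, 6:+C, 7:+B, 8:+C, 9:-C, 10:-C, 11:-C, 12:+C
Rule 1 (one point beyond the 3σ limits) is satisfied at point 5.

rule 1 at point 5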